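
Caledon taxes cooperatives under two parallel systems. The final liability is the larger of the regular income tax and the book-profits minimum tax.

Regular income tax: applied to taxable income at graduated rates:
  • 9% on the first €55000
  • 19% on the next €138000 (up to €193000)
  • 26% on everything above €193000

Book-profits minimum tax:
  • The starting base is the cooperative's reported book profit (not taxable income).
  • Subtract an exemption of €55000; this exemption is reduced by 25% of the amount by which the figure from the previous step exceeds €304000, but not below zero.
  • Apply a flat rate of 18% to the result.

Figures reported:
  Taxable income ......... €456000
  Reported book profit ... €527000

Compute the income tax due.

Book-profits minimum tax:
  Base (reported book profit): €527000
  Exemption: 25% × (€527000 − €304000) = €55750 ≥ €55000, so the exemption is fully phased out
  Base: €527000 − €0 = €527000
  €527000 × 18% = €94860

Regular income tax:
  €55000 × 9% = €4950
  €138000 × 19% = €26220
  €263000 × 26% = €68380
  → €99550

€99550 > €94860, so the regular income tax governs.

€99550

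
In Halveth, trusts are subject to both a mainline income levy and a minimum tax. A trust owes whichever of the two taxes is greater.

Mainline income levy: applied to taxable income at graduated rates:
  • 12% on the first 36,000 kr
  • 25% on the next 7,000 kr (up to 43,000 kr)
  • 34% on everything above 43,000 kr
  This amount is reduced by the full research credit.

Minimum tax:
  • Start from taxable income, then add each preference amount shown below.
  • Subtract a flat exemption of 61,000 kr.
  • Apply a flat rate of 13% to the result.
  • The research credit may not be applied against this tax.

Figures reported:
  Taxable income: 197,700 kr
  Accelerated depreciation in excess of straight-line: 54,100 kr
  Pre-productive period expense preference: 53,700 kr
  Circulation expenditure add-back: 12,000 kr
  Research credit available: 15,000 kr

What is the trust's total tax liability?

Mainline income levy:
  36,000 kr × 12% = 4,320 kr
  7,000 kr × 25% = 1,750 kr
  154,700 kr × 34% = 52,598 kr
  → 58,668 kr
  Less research credit 15,000 kr → 43,668 kr

Minimum tax:
  Adjusted income: 197,700 kr + 54,100 kr + 53,700 kr + 12,000 kr = 317,500 kr
  Less exemption 61,000 kr → base 256,500 kr
  256,500 kr × 13% = 33,345 kr

43,668 kr > 33,345 kr, so the mainline income levy governs.

43,668 kr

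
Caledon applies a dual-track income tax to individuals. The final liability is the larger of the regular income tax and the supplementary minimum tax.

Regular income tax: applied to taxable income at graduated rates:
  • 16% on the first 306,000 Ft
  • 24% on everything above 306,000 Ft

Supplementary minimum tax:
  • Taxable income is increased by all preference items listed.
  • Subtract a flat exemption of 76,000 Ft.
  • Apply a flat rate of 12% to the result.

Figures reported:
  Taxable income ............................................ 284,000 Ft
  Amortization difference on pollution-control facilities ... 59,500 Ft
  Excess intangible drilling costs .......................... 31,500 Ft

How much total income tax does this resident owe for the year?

Regular income tax:
  284,000 Ft × 16% = 45,440 Ft

Supplementary minimum tax:
  Adjusted income: 284,000 Ft + 59,500 Ft + 31,500 Ft = 375,000 Ft
  Less exemption 76,000 Ft → base 299,000 Ft
  299,000 Ft × 12% = 35,880 Ft

45,440 Ft > 35,880 Ft, so the regular income tax governs.

45,440 Ft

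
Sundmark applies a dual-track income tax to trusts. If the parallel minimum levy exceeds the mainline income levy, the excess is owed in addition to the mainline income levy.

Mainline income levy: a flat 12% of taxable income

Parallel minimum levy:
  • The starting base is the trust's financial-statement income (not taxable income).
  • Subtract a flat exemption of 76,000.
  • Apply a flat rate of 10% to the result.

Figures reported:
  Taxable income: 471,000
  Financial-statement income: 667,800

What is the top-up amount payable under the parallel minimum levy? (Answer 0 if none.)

2,660

Mainline income levy:
  471,000 × 12% = 56,520

Parallel minimum levy:
  Base (financial-statement income): 667,800
  Less exemption 76,000 → base 591,800
  591,800 × 10% = 59,180

Excess of parallel minimum levy over mainline income levy: 59,180 − 56,520 = 2,660.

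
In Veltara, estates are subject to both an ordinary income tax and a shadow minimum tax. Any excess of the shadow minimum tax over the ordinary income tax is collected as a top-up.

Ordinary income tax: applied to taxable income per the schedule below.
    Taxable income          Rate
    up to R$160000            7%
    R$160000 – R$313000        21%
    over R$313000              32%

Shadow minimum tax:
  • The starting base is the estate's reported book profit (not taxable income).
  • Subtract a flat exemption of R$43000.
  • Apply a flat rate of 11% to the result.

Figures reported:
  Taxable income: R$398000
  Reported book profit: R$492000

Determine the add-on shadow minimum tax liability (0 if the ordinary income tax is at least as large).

R$0

Ordinary income tax:
  R$160000 × 7% = R$11200
  R$153000 × 21% = R$32130
  R$85000 × 32% = R$27200
  → R$70530

Shadow minimum tax:
  Base (reported book profit): R$492000
  Less exemption R$43000 → base R$449000
  R$449000 × 11% = R$49390

R$49390 ≤ R$70530, so no add-on is due.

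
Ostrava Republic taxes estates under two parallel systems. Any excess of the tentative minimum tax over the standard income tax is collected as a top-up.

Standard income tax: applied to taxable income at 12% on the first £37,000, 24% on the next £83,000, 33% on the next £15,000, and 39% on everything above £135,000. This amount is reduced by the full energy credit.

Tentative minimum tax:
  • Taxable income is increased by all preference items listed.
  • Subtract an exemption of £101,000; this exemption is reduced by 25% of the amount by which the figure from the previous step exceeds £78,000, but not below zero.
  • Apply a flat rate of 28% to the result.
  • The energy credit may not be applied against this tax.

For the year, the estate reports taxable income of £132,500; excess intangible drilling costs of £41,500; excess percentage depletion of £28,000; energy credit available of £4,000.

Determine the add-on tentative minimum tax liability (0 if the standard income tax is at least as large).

Standard income tax:
  £37,000 × 12% = £4,440
  £83,000 × 24% = £19,920
  £12,500 × 33% = £4,125
  → £28,485
  Less energy credit £4,000 → £24,485

Tentative minimum tax:
  Adjusted income: £132,500 + £41,500 + £28,000 = £202,000
  Exemption: £101,000 − 25% × (£202,000 − £78,000) = £101,000 − £31,000 = £70,000
  Base: £202,000 − £70,000 = £132,000
  £132,000 × 28% = £36,960

Excess of tentative minimum tax over standard income tax: £36,960 − £24,485 = £12,475.

£12,475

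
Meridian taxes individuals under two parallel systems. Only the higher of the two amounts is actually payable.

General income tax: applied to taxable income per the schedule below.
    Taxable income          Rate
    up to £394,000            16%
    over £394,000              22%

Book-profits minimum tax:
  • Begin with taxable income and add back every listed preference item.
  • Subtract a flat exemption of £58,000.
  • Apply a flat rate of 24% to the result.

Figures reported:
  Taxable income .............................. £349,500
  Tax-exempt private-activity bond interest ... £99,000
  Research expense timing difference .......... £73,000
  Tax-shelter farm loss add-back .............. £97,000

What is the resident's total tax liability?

General income tax:
  £349,500 × 16% = £55,920

Book-profits minimum tax:
  Adjusted income: £349,500 + £99,000 + £73,000 + £97,000 = £618,500
  Less exemption £58,000 → base £560,500
  £560,500 × 24% = £134,520

£134,520 > £55,920, so the book-profits minimum tax is the binding amount.

£134,520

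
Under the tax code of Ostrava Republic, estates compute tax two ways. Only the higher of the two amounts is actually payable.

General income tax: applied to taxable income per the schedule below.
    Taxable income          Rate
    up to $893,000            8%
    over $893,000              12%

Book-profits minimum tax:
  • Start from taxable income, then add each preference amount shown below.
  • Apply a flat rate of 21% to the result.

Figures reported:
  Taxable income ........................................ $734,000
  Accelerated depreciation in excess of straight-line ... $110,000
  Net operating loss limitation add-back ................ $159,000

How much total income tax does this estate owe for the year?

General income tax:
  $734,000 × 8% = $58,720

Book-profits minimum tax:
  Adjusted income: $734,000 + $110,000 + $159,000 = $1,003,000
  $1,003,000 × 21% = $210,630

$210,630 > $58,720, so the book-profits minimum tax is the binding amount.

$210,630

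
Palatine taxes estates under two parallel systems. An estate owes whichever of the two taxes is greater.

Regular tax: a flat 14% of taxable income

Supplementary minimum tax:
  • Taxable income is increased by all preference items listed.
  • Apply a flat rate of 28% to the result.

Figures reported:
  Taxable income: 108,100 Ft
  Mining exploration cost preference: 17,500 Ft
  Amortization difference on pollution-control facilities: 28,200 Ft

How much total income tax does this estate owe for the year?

Supplementary minimum tax:
  Adjusted income: 108,100 Ft + 17,500 Ft + 28,200 Ft = 153,800 Ft
  153,800 Ft × 28% = 43,064 Ft

Regular tax:
  108,100 Ft × 14% = 15,134 Ft

43,064 Ft > 15,134 Ft, so the supplementary minimum tax is the binding amount.

43,064 Ft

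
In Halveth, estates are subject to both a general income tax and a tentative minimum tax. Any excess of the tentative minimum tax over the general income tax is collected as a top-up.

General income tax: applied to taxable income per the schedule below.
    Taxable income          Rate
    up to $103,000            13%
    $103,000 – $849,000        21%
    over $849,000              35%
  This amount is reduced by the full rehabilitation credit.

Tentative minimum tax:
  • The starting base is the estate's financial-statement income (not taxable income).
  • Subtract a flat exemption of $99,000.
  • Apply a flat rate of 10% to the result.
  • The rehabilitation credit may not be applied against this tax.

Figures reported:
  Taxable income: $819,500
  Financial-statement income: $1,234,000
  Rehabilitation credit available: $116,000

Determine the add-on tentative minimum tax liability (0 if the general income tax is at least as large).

$65,645

Tentative minimum tax:
  Base (financial-statement income): $1,234,000
  Less exemption $99,000 → base $1,135,000
  $1,135,000 × 10% = $113,500

General income tax:
  $103,000 × 13% = $13,390
  $716,500 × 21% = $150,465
  → $163,855
  Less rehabilitation credit $116,000 → $47,855

Excess of tentative minimum tax over general income tax: $113,500 − $47,855 = $65,645.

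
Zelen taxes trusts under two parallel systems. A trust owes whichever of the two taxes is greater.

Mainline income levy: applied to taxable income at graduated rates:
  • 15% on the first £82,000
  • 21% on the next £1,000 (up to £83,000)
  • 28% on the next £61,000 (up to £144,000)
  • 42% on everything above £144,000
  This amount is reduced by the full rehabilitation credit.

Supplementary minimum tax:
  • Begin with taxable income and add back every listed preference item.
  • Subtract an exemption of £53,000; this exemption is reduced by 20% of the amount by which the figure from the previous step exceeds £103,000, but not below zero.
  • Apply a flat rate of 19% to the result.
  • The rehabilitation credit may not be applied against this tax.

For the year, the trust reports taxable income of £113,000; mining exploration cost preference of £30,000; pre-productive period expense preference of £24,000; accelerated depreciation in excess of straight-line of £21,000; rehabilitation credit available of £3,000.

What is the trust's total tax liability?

£28,880

Mainline income levy:
  £82,000 × 15% = £12,300
  £1,000 × 21% = £210
  £30,000 × 28% = £8,400
  → £20,910
  Less rehabilitation credit £3,000 → £17,910

Supplementary minimum tax:
  Adjusted income: £113,000 + £30,000 + £24,000 + £21,000 = £188,000
  Exemption: £53,000 − 20% × (£188,000 − £103,000) = £53,000 − £17,000 = £36,000
  Base: £188,000 − £36,000 = £152,000
  £152,000 × 19% = £28,880

£28,880 > £17,910, so the supplementary minimum tax is the binding amount.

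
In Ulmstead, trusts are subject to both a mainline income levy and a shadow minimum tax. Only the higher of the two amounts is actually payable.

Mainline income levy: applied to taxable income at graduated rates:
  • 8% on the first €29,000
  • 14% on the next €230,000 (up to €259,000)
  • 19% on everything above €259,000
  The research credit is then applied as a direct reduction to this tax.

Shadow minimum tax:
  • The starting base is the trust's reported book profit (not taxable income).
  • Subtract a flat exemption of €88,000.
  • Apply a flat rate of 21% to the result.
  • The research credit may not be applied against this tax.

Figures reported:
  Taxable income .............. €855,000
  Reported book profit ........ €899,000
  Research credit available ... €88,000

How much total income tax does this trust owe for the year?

Shadow minimum tax:
  Base (reported book profit): €899,000
  Less exemption €88,000 → base €811,000
  €811,000 × 21% = €170,310

Mainline income levy:
  €29,000 × 8% = €2,320
  €230,000 × 14% = €32,200
  €596,000 × 19% = €113,240
  → €147,760
  Less research credit €88,000 → €59,760

€170,310 > €59,760, so the shadow minimum tax is the binding amount.

€170,310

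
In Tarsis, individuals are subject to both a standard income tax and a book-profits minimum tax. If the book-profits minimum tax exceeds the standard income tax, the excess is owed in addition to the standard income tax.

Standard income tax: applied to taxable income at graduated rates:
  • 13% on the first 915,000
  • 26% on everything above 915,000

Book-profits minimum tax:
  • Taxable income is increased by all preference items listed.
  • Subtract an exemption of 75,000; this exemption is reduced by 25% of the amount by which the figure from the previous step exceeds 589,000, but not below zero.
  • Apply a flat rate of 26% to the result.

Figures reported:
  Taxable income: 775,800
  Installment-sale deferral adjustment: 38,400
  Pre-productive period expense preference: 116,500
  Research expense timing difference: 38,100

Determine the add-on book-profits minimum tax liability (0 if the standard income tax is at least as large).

151,034

Book-profits minimum tax:
  Adjusted income: 775,800 + 38,400 + 116,500 + 38,100 = 968,800
  Exemption: 25% × (968,800 − 589,000) = 94,950 ≥ 75,000, so the exemption is fully phased out
  Base: 968,800 − 0 = 968,800
  968,800 × 26% = 251,888

Standard income tax:
  775,800 × 13% = 100,854

Excess of book-profits minimum tax over standard income tax: 251,888 − 100,854 = 151,034.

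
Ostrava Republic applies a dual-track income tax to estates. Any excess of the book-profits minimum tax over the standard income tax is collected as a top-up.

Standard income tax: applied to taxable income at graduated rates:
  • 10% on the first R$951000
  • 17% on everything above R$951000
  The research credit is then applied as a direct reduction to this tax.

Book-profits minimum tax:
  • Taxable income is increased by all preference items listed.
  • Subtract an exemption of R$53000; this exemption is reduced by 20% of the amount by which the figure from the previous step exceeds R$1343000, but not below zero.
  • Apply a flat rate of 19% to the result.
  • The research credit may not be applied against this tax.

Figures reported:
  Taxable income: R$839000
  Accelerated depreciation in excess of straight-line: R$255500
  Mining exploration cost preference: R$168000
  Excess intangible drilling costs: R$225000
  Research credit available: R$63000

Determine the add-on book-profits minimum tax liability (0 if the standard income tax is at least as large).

Book-profits minimum tax:
  Adjusted income: R$839000 + R$255500 + R$168000 + R$225000 = R$1487500
  Exemption: R$53000 − 20% × (R$1487500 − R$1343000) = R$53000 − R$28900 = R$24100
  Base: R$1487500 − R$24100 = R$1463400
  R$1463400 × 19% = R$278046

Standard income tax:
  R$839000 × 10% = R$83900
  Less research credit R$63000 → R$20900

Excess of book-profits minimum tax over standard income tax: R$278046 − R$20900 = R$257146.

R$257146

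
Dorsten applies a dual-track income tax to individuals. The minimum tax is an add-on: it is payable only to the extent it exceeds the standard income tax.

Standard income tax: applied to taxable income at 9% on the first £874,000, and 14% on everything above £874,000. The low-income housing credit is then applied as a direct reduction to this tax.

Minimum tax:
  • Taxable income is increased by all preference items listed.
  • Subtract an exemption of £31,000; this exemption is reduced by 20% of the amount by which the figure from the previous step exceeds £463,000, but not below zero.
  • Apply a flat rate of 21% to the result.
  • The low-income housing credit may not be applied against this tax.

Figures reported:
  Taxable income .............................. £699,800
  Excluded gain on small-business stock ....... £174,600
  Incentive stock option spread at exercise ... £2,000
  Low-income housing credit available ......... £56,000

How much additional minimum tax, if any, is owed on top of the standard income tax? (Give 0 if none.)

£177,062

Minimum tax:
  Adjusted income: £699,800 + £174,600 + £2,000 = £876,400
  Exemption: 20% × (£876,400 − £463,000) = £82,680 ≥ £31,000, so the exemption is fully phased out
  Base: £876,400 − £0 = £876,400
  £876,400 × 21% = £184,044

Standard income tax:
  £699,800 × 9% = £62,982
  Less low-income housing credit £56,000 → £6,982

Excess of minimum tax over standard income tax: £184,044 − £6,982 = £177,062.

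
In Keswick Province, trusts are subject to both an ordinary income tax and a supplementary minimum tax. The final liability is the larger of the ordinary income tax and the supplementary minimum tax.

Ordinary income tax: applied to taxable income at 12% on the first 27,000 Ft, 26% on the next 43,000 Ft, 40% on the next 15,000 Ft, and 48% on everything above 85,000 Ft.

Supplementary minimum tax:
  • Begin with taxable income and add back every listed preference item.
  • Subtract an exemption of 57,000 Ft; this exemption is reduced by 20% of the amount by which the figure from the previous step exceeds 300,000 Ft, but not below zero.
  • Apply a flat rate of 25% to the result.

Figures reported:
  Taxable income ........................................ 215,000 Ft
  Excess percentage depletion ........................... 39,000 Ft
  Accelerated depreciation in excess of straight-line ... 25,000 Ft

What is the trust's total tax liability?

Ordinary income tax:
  27,000 Ft × 12% = 3,240 Ft
  43,000 Ft × 26% = 11,180 Ft
  15,000 Ft × 40% = 6,000 Ft
  130,000 Ft × 48% = 62,400 Ft
  → 82,820 Ft

Supplementary minimum tax:
  Adjusted income: 215,000 Ft + 39,000 Ft + 25,000 Ft = 279,000 Ft
  Exemption: 279,000 Ft ≤ 300,000 Ft, so full 57,000 Ft applies
  Base: 279,000 Ft − 57,000 Ft = 222,000 Ft
  222,000 Ft × 25% = 55,500 Ft

82,820 Ft > 55,500 Ft, so the ordinary income tax governs.

82,820 Ft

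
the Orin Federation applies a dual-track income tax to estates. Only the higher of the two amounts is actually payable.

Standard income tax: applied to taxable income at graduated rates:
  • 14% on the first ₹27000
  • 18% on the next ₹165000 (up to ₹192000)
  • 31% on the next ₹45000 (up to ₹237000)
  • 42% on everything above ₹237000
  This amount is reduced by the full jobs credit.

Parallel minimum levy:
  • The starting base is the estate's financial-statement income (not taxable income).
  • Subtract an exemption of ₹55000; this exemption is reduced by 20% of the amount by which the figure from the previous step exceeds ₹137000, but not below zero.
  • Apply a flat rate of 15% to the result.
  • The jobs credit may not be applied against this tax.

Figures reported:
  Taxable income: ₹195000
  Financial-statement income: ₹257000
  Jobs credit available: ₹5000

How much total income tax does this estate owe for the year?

Parallel minimum levy:
  Base (financial-statement income): ₹257000
  Exemption: ₹55000 − 20% × (₹257000 − ₹137000) = ₹55000 − ₹24000 = ₹31000
  Base: ₹257000 − ₹31000 = ₹226000
  ₹226000 × 15% = ₹33900

Standard income tax:
  ₹27000 × 14% = ₹3780
  ₹165000 × 18% = ₹29700
  ₹3000 × 31% = ₹930
  → ₹34410
  Less jobs credit ₹5000 → ₹29410

₹33900 > ₹29410, so the parallel minimum levy is the binding amount.

₹33900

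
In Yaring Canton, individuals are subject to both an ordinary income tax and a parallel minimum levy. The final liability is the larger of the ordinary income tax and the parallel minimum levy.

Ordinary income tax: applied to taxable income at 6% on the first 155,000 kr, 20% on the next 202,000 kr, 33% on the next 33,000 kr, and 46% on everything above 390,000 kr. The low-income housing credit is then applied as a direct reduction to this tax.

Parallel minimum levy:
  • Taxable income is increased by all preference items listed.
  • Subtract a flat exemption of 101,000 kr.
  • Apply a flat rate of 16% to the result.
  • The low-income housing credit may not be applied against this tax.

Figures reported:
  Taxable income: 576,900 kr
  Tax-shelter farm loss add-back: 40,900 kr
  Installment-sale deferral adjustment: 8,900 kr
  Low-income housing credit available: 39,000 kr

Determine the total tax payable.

107,564 kr

Parallel minimum levy:
  Adjusted income: 576,900 kr + 40,900 kr + 8,900 kr = 626,700 kr
  Less exemption 101,000 kr → base 525,700 kr
  525,700 kr × 16% = 84,112 kr

Ordinary income tax:
  155,000 kr × 6% = 9,300 kr
  202,000 kr × 20% = 40,400 kr
  33,000 kr × 33% = 10,890 kr
  186,900 kr × 46% = 85,974 kr
  → 146,564 kr
  Less low-income housing credit 39,000 kr → 107,564 kr

107,564 kr > 84,112 kr, so the ordinary income tax governs.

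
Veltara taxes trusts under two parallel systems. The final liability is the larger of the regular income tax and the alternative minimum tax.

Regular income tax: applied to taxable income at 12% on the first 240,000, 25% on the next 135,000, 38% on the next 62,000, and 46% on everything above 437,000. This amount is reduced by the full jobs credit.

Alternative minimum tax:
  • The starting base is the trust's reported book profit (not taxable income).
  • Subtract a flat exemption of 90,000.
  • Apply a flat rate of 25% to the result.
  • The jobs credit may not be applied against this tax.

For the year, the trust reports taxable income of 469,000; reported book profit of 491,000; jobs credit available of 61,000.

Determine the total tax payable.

Alternative minimum tax:
  Base (reported book profit): 491,000
  Less exemption 90,000 → base 401,000
  401,000 × 25% = 100,250

Regular income tax:
  240,000 × 12% = 28,800
  135,000 × 25% = 33,750
  62,000 × 38% = 23,560
  32,000 × 46% = 14,720
  → 100,830
  Less jobs credit 61,000 → 39,830

100,250 > 39,830, so the alternative minimum tax is the binding amount.

100,250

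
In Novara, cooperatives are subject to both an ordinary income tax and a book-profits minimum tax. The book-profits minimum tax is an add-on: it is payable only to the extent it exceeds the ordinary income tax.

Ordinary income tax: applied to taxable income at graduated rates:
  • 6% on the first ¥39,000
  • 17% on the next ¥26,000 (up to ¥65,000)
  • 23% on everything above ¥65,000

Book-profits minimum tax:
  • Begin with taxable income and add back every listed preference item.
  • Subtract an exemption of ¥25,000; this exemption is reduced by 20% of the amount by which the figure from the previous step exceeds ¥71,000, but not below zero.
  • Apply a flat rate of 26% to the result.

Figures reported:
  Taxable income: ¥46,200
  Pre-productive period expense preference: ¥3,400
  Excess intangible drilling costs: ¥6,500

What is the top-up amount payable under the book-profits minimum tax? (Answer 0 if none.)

Ordinary income tax:
  ¥39,000 × 6% = ¥2,340
  ¥7,200 × 17% = ¥1,224
  → ¥3,564

Book-profits minimum tax:
  Adjusted income: ¥46,200 + ¥3,400 + ¥6,500 = ¥56,100
  Exemption: ¥56,100 ≤ ¥71,000, so full ¥25,000 applies
  Base: ¥56,100 − ¥25,000 = ¥31,100
  ¥31,100 × 26% = ¥8,086

Excess of book-profits minimum tax over ordinary income tax: ¥8,086 − ¥3,564 = ¥4,522.

¥4,522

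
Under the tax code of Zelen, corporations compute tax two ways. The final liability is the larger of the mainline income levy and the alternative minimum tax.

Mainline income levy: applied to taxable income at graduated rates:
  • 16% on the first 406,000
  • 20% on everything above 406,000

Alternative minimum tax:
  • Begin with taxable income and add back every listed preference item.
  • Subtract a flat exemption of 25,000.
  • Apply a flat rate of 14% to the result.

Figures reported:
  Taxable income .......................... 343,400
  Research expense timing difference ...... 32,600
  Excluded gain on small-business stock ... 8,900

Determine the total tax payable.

Alternative minimum tax:
  Adjusted income: 343,400 + 32,600 + 8,900 = 384,900
  Less exemption 25,000 → base 359,900
  359,900 × 14% = 50,386

Mainline income levy:
  343,400 × 16% = 54,944

54,944 > 50,386, so the mainline income levy governs.

54,944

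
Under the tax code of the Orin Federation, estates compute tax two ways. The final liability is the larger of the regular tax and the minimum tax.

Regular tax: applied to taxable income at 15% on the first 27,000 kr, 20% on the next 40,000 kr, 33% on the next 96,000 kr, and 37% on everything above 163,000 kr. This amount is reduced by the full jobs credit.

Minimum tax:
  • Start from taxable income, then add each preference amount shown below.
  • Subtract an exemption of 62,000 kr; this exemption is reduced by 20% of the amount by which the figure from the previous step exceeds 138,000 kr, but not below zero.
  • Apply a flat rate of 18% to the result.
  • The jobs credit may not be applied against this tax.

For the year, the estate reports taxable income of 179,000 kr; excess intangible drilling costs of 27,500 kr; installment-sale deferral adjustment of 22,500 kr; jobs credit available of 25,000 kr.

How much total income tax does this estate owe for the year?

33,336 kr

Minimum tax:
  Adjusted income: 179,000 kr + 27,500 kr + 22,500 kr = 229,000 kr
  Exemption: 62,000 kr − 20% × (229,000 kr − 138,000 kr) = 62,000 kr − 18,200 kr = 43,800 kr
  Base: 229,000 kr − 43,800 kr = 185,200 kr
  185,200 kr × 18% = 33,336 kr

Regular tax:
  27,000 kr × 15% = 4,050 kr
  40,000 kr × 20% = 8,000 kr
  96,000 kr × 33% = 31,680 kr
  16,000 kr × 37% = 5,920 kr
  → 49,650 kr
  Less jobs credit 25,000 kr → 24,650 kr

33,336 kr > 24,650 kr, so the minimum tax is the binding amount.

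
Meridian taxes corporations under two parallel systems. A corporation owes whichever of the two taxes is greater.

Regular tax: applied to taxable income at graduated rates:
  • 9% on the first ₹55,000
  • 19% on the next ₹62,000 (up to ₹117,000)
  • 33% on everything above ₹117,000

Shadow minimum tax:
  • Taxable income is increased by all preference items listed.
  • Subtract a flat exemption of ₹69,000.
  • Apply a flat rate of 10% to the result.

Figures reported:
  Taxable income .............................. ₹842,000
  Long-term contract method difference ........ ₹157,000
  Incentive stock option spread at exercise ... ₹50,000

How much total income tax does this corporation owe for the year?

Regular tax:
  ₹55,000 × 9% = ₹4,950
  ₹62,000 × 19% = ₹11,780
  ₹725,000 × 33% = ₹239,250
  → ₹255,980

Shadow minimum tax:
  Adjusted income: ₹842,000 + ₹157,000 + ₹50,000 = ₹1,049,000
  Less exemption ₹69,000 → base ₹980,000
  ₹980,000 × 10% = ₹98,000

₹255,980 > ₹98,000, so the regular tax governs.

₹255,980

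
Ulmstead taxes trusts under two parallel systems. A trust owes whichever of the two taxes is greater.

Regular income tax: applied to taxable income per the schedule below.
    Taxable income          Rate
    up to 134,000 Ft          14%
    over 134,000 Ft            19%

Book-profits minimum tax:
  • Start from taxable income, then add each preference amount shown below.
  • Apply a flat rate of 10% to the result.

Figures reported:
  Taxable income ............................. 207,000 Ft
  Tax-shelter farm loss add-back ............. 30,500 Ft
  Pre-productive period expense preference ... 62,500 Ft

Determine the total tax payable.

Regular income tax:
  134,000 Ft × 14% = 18,760 Ft
  73,000 Ft × 19% = 13,870 Ft
  → 32,630 Ft

Book-profits minimum tax:
  Adjusted income: 207,000 Ft + 30,500 Ft + 62,500 Ft = 300,000 Ft
  300,000 Ft × 10% = 30,000 Ft

32,630 Ft > 30,000 Ft, so the regular income tax governs.

32,630 Ft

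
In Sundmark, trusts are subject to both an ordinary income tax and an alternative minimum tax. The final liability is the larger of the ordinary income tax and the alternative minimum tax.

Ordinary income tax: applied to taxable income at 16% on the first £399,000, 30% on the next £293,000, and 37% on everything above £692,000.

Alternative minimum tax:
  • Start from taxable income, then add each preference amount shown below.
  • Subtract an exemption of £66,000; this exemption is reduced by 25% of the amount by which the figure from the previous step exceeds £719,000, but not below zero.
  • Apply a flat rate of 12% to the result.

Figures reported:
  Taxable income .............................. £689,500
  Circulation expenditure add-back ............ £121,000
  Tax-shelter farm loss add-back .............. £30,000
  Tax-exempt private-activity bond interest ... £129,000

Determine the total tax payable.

£150,990

Ordinary income tax:
  £399,000 × 16% = £63,840
  £290,500 × 30% = £87,150
  → £150,990

Alternative minimum tax:
  Adjusted income: £689,500 + £121,000 + £30,000 + £129,000 = £969,500
  Exemption: £66,000 − 25% × (£969,500 − £719,000) = £66,000 − £62,625 = £3,375
  Base: £969,500 − £3,375 = £966,125
  £966,125 × 12% = £115,935

£150,990 > £115,935, so the ordinary income tax governs.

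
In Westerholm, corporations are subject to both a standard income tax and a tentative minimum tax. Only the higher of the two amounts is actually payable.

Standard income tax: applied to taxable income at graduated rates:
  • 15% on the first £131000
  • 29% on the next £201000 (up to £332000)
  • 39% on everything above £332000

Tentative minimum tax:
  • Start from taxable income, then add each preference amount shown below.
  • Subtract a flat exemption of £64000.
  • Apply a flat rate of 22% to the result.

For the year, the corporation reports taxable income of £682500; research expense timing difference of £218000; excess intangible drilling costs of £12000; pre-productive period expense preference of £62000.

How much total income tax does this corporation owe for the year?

Standard income tax:
  £131000 × 15% = £19650
  £201000 × 29% = £58290
  £350500 × 39% = £136695
  → £214635

Tentative minimum tax:
  Adjusted income: £682500 + £218000 + £12000 + £62000 = £974500
  Less exemption £64000 → base £910500
  £910500 × 22% = £200310

£214635 > £200310, so the standard income tax governs.

£214635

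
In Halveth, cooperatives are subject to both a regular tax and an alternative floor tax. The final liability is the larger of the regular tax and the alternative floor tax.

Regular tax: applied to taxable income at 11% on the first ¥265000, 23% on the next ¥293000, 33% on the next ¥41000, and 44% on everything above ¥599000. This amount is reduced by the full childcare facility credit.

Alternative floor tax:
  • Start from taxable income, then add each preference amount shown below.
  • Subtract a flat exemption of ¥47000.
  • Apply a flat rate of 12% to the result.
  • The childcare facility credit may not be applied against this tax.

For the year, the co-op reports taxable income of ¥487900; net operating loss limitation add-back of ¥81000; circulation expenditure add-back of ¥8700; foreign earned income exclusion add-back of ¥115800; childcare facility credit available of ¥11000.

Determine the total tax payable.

¥77568

Regular tax:
  ¥265000 × 11% = ¥29150
  ¥222900 × 23% = ¥51267
  → ¥80417
  Less childcare facility credit ¥11000 → ¥69417

Alternative floor tax:
  Adjusted income: ¥487900 + ¥81000 + ¥8700 + ¥115800 = ¥693400
  Less exemption ¥47000 → base ¥646400
  ¥646400 × 12% = ¥77568

¥77568 > ¥69417, so the alternative floor tax is the binding amount.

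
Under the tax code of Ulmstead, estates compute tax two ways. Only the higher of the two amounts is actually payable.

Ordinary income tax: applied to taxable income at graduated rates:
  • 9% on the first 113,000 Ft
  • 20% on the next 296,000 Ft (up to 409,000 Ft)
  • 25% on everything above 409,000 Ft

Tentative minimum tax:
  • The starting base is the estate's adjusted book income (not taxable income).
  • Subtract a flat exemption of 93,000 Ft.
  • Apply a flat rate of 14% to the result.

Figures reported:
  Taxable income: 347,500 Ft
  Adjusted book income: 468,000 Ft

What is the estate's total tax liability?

57,070 Ft

Ordinary income tax:
  113,000 Ft × 9% = 10,170 Ft
  234,500 Ft × 20% = 46,900 Ft
  → 57,070 Ft

Tentative minimum tax:
  Base (adjusted book income): 468,000 Ft
  Less exemption 93,000 Ft → base 375,000 Ft
  375,000 Ft × 14% = 52,500 Ft

57,070 Ft > 52,500 Ft, so the ordinary income tax governs.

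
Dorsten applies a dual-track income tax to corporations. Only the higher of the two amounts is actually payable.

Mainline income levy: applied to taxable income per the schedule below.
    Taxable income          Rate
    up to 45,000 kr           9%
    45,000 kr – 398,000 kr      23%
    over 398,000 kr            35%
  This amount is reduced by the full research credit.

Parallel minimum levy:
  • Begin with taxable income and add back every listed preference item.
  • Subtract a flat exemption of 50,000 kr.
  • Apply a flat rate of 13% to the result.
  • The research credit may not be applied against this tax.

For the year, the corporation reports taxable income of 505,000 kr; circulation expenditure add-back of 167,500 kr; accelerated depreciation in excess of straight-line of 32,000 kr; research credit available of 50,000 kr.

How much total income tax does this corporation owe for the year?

85,085 kr

Parallel minimum levy:
  Adjusted income: 505,000 kr + 167,500 kr + 32,000 kr = 704,500 kr
  Less exemption 50,000 kr → base 654,500 kr
  654,500 kr × 13% = 85,085 kr

Mainline income levy:
  45,000 kr × 9% = 4,050 kr
  353,000 kr × 23% = 81,190 kr
  107,000 kr × 35% = 37,450 kr
  → 122,690 kr
  Less research credit 50,000 kr → 72,690 kr

85,085 kr > 72,690 kr, so the parallel minimum levy is the binding amount.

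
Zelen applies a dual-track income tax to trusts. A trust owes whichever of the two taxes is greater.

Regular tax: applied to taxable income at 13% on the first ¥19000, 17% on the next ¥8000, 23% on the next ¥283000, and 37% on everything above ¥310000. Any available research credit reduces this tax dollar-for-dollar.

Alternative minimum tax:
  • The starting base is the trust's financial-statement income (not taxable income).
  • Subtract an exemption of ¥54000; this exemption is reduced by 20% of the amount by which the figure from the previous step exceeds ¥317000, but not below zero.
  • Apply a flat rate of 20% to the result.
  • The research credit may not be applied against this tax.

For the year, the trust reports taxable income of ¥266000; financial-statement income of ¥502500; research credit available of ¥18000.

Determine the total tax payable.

Regular tax:
  ¥19000 × 13% = ¥2470
  ¥8000 × 17% = ¥1360
  ¥239000 × 23% = ¥54970
  → ¥58800
  Less research credit ¥18000 → ¥40800

Alternative minimum tax:
  Base (financial-statement income): ¥502500
  Exemption: ¥54000 − 20% × (¥502500 − ¥317000) = ¥54000 − ¥37100 = ¥16900
  Base: ¥502500 − ¥16900 = ¥485600
  ¥485600 × 20% = ¥97120

¥97120 > ¥40800, so the alternative minimum tax is the binding amount.

¥97120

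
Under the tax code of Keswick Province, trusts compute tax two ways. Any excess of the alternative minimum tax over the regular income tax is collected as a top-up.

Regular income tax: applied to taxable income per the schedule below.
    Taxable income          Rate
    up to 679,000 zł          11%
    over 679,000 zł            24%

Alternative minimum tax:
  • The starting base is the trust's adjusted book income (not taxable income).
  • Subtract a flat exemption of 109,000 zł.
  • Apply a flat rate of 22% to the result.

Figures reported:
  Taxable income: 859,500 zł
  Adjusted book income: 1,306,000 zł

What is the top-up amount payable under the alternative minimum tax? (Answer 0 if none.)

Regular income tax:
  679,000 zł × 11% = 74,690 zł
  180,500 zł × 24% = 43,320 zł
  → 118,010 zł

Alternative minimum tax:
  Base (adjusted book income): 1,306,000 zł
  Less exemption 109,000 zł → base 1,197,000 zł
  1,197,000 zł × 22% = 263,340 zł

Excess of alternative minimum tax over regular income tax: 263,340 zł − 118,010 zł = 145,330 zł.

145,330 zł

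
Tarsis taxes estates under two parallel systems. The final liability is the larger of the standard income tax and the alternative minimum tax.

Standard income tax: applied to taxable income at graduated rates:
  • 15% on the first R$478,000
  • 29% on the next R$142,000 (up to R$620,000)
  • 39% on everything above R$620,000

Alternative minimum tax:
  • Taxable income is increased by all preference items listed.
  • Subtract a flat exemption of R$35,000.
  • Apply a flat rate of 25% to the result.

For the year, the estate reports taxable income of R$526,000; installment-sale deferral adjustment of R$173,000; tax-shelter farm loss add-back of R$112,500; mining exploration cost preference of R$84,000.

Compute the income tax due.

Standard income tax:
  R$478,000 × 15% = R$71,700
  R$48,000 × 29% = R$13,920
  → R$85,620

Alternative minimum tax:
  Adjusted income: R$526,000 + R$173,000 + R$112,500 + R$84,000 = R$895,500
  Less exemption R$35,000 → base R$860,500
  R$860,500 × 25% = R$215,125

R$215,125 > R$85,620, so the alternative minimum tax is the binding amount.

R$215,125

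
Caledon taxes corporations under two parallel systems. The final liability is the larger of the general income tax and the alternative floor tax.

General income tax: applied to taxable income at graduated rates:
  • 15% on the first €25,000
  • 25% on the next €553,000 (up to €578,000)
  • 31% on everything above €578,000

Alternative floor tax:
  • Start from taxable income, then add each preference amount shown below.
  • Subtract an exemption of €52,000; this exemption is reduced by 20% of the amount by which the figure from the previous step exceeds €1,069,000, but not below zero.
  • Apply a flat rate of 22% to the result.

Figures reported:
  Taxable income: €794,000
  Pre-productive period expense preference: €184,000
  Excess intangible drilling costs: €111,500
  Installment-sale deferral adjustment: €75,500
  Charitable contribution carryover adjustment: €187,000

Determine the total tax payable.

€297,440

Alternative floor tax:
  Adjusted income: €794,000 + €184,000 + €111,500 + €75,500 + €187,000 = €1,352,000
  Exemption: 20% × (€1,352,000 − €1,069,000) = €56,600 ≥ €52,000, so the exemption is fully phased out
  Base: €1,352,000 − €0 = €1,352,000
  €1,352,000 × 22% = €297,440

General income tax:
  €25,000 × 15% = €3,750
  €553,000 × 25% = €138,250
  €216,000 × 31% = €66,960
  → €208,960

€297,440 > €208,960, so the alternative floor tax is the binding amount.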